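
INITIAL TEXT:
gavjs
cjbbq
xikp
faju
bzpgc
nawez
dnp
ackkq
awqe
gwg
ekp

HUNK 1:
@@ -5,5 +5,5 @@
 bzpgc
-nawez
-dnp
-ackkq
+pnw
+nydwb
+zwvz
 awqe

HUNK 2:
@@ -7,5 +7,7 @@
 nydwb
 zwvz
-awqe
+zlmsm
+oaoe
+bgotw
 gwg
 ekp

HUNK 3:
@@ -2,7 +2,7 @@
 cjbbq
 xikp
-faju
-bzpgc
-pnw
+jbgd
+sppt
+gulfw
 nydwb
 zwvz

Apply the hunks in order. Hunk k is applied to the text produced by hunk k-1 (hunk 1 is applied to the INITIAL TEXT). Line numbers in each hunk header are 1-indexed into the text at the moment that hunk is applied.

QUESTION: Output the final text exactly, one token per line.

Answer: gavjs
cjbbq
xikp
jbgd
sppt
gulfw
nydwb
zwvz
zlmsm
oaoe
bgotw
gwg
ekp

Derivation:
Hunk 1: at line 5 remove [nawez,dnp,ackkq] add [pnw,nydwb,zwvz] -> 11 lines: gavjs cjbbq xikp faju bzpgc pnw nydwb zwvz awqe gwg ekp
Hunk 2: at line 7 remove [awqe] add [zlmsm,oaoe,bgotw] -> 13 lines: gavjs cjbbq xikp faju bzpgc pnw nydwb zwvz zlmsm oaoe bgotw gwg ekp
Hunk 3: at line 2 remove [faju,bzpgc,pnw] add [jbgd,sppt,gulfw] -> 13 lines: gavjs cjbbq xikp jbgd sppt gulfw nydwb zwvz zlmsm oaoe bgotw gwg ekp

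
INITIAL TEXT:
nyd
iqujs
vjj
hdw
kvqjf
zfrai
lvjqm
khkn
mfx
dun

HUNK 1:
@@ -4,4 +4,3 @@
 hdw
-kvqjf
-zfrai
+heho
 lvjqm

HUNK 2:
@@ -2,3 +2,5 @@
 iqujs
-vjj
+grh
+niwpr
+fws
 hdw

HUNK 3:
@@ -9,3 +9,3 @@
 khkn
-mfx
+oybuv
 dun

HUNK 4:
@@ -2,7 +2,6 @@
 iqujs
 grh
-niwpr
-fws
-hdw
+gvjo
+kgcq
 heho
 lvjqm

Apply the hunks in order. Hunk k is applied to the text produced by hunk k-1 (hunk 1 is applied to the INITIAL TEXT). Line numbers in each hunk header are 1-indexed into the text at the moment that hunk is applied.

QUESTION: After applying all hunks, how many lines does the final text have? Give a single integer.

Hunk 1: at line 4 remove [kvqjf,zfrai] add [heho] -> 9 lines: nyd iqujs vjj hdw heho lvjqm khkn mfx dun
Hunk 2: at line 2 remove [vjj] add [grh,niwpr,fws] -> 11 lines: nyd iqujs grh niwpr fws hdw heho lvjqm khkn mfx dun
Hunk 3: at line 9 remove [mfx] add [oybuv] -> 11 lines: nyd iqujs grh niwpr fws hdw heho lvjqm khkn oybuv dun
Hunk 4: at line 2 remove [niwpr,fws,hdw] add [gvjo,kgcq] -> 10 lines: nyd iqujs grh gvjo kgcq heho lvjqm khkn oybuv dun
Final line count: 10

Answer: 10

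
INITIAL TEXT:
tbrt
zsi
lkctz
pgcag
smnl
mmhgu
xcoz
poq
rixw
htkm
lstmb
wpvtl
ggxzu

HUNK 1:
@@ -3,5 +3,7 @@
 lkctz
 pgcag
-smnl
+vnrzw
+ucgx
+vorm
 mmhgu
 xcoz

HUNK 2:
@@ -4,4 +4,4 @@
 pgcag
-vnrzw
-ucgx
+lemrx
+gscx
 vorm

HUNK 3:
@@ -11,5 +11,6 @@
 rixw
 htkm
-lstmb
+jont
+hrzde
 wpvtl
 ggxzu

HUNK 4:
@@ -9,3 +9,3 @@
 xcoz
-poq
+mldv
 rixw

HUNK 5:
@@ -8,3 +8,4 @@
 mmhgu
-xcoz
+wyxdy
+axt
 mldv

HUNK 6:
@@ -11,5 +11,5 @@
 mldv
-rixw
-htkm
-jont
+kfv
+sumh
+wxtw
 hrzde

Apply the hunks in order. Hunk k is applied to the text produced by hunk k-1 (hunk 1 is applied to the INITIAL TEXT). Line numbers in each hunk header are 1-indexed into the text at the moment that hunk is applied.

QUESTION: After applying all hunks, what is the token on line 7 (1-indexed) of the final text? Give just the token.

Hunk 1: at line 3 remove [smnl] add [vnrzw,ucgx,vorm] -> 15 lines: tbrt zsi lkctz pgcag vnrzw ucgx vorm mmhgu xcoz poq rixw htkm lstmb wpvtl ggxzu
Hunk 2: at line 4 remove [vnrzw,ucgx] add [lemrx,gscx] -> 15 lines: tbrt zsi lkctz pgcag lemrx gscx vorm mmhgu xcoz poq rixw htkm lstmb wpvtl ggxzu
Hunk 3: at line 11 remove [lstmb] add [jont,hrzde] -> 16 lines: tbrt zsi lkctz pgcag lemrx gscx vorm mmhgu xcoz poq rixw htkm jont hrzde wpvtl ggxzu
Hunk 4: at line 9 remove [poq] add [mldv] -> 16 lines: tbrt zsi lkctz pgcag lemrx gscx vorm mmhgu xcoz mldv rixw htkm jont hrzde wpvtl ggxzu
Hunk 5: at line 8 remove [xcoz] add [wyxdy,axt] -> 17 lines: tbrt zsi lkctz pgcag lemrx gscx vorm mmhgu wyxdy axt mldv rixw htkm jont hrzde wpvtl ggxzu
Hunk 6: at line 11 remove [rixw,htkm,jont] add [kfv,sumh,wxtw] -> 17 lines: tbrt zsi lkctz pgcag lemrx gscx vorm mmhgu wyxdy axt mldv kfv sumh wxtw hrzde wpvtl ggxzu
Final line 7: vorm

Answer: vorm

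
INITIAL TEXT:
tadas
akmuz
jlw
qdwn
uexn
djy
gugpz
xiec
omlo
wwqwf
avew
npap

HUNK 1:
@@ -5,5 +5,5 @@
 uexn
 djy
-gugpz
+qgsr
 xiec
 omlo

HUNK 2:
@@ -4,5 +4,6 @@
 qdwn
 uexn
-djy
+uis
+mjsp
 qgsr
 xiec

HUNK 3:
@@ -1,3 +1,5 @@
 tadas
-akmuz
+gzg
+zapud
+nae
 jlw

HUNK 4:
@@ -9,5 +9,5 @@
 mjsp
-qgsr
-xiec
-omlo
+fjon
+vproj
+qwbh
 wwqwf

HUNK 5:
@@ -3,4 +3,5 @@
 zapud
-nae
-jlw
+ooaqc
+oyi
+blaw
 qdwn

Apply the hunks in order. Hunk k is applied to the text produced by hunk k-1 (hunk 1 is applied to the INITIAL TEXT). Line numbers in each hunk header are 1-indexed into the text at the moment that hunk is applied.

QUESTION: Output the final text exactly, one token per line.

Answer: tadas
gzg
zapud
ooaqc
oyi
blaw
qdwn
uexn
uis
mjsp
fjon
vproj
qwbh
wwqwf
avew
npap

Derivation:
Hunk 1: at line 5 remove [gugpz] add [qgsr] -> 12 lines: tadas akmuz jlw qdwn uexn djy qgsr xiec omlo wwqwf avew npap
Hunk 2: at line 4 remove [djy] add [uis,mjsp] -> 13 lines: tadas akmuz jlw qdwn uexn uis mjsp qgsr xiec omlo wwqwf avew npap
Hunk 3: at line 1 remove [akmuz] add [gzg,zapud,nae] -> 15 lines: tadas gzg zapud nae jlw qdwn uexn uis mjsp qgsr xiec omlo wwqwf avew npap
Hunk 4: at line 9 remove [qgsr,xiec,omlo] add [fjon,vproj,qwbh] -> 15 lines: tadas gzg zapud nae jlw qdwn uexn uis mjsp fjon vproj qwbh wwqwf avew npap
Hunk 5: at line 3 remove [nae,jlw] add [ooaqc,oyi,blaw] -> 16 lines: tadas gzg zapud ooaqc oyi blaw qdwn uexn uis mjsp fjon vproj qwbh wwqwf avew npap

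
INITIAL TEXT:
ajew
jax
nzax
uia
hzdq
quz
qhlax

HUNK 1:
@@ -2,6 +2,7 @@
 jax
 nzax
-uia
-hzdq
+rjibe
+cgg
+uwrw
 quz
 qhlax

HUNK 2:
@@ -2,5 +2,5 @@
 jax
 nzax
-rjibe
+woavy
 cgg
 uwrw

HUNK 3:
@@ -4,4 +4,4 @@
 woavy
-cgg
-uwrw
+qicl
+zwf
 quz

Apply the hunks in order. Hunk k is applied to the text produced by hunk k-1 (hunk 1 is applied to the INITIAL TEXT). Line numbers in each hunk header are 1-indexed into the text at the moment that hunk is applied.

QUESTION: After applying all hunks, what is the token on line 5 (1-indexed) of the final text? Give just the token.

Answer: qicl

Derivation:
Hunk 1: at line 2 remove [uia,hzdq] add [rjibe,cgg,uwrw] -> 8 lines: ajew jax nzax rjibe cgg uwrw quz qhlax
Hunk 2: at line 2 remove [rjibe] add [woavy] -> 8 lines: ajew jax nzax woavy cgg uwrw quz qhlax
Hunk 3: at line 4 remove [cgg,uwrw] add [qicl,zwf] -> 8 lines: ajew jax nzax woavy qicl zwf quz qhlax
Final line 5: qicl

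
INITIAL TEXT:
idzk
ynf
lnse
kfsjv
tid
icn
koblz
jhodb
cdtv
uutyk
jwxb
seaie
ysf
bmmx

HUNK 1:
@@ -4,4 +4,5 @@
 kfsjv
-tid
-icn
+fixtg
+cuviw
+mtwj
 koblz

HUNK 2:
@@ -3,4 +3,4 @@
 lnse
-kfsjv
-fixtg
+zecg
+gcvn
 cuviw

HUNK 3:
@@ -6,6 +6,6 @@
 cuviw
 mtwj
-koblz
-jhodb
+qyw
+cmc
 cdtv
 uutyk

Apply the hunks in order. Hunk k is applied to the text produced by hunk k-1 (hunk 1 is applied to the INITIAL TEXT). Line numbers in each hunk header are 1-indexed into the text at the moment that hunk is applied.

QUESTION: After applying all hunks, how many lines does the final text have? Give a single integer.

Answer: 15

Derivation:
Hunk 1: at line 4 remove [tid,icn] add [fixtg,cuviw,mtwj] -> 15 lines: idzk ynf lnse kfsjv fixtg cuviw mtwj koblz jhodb cdtv uutyk jwxb seaie ysf bmmx
Hunk 2: at line 3 remove [kfsjv,fixtg] add [zecg,gcvn] -> 15 lines: idzk ynf lnse zecg gcvn cuviw mtwj koblz jhodb cdtv uutyk jwxb seaie ysf bmmx
Hunk 3: at line 6 remove [koblz,jhodb] add [qyw,cmc] -> 15 lines: idzk ynf lnse zecg gcvn cuviw mtwj qyw cmc cdtv uutyk jwxb seaie ysf bmmx
Final line count: 15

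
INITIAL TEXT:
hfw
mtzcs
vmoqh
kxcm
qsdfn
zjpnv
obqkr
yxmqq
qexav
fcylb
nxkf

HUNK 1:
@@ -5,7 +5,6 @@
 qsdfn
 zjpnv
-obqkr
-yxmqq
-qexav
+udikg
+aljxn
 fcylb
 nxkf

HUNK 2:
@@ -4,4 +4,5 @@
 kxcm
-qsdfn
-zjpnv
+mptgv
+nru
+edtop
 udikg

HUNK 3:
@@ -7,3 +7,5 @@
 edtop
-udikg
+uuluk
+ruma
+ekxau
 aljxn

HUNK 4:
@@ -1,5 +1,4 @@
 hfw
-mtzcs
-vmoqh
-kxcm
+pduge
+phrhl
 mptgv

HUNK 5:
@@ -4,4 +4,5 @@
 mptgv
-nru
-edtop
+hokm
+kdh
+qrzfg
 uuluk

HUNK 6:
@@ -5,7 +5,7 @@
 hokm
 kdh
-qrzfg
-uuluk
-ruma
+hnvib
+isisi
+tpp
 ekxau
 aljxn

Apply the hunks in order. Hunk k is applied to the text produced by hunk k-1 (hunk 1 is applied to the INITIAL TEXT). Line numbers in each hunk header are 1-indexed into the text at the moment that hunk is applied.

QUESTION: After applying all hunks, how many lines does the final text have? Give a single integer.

Answer: 13

Derivation:
Hunk 1: at line 5 remove [obqkr,yxmqq,qexav] add [udikg,aljxn] -> 10 lines: hfw mtzcs vmoqh kxcm qsdfn zjpnv udikg aljxn fcylb nxkf
Hunk 2: at line 4 remove [qsdfn,zjpnv] add [mptgv,nru,edtop] -> 11 lines: hfw mtzcs vmoqh kxcm mptgv nru edtop udikg aljxn fcylb nxkf
Hunk 3: at line 7 remove [udikg] add [uuluk,ruma,ekxau] -> 13 lines: hfw mtzcs vmoqh kxcm mptgv nru edtop uuluk ruma ekxau aljxn fcylb nxkf
Hunk 4: at line 1 remove [mtzcs,vmoqh,kxcm] add [pduge,phrhl] -> 12 lines: hfw pduge phrhl mptgv nru edtop uuluk ruma ekxau aljxn fcylb nxkf
Hunk 5: at line 4 remove [nru,edtop] add [hokm,kdh,qrzfg] -> 13 lines: hfw pduge phrhl mptgv hokm kdh qrzfg uuluk ruma ekxau aljxn fcylb nxkf
Hunk 6: at line 5 remove [qrzfg,uuluk,ruma] add [hnvib,isisi,tpp] -> 13 lines: hfw pduge phrhl mptgv hokm kdh hnvib isisi tpp ekxau aljxn fcylb nxkf
Final line count: 13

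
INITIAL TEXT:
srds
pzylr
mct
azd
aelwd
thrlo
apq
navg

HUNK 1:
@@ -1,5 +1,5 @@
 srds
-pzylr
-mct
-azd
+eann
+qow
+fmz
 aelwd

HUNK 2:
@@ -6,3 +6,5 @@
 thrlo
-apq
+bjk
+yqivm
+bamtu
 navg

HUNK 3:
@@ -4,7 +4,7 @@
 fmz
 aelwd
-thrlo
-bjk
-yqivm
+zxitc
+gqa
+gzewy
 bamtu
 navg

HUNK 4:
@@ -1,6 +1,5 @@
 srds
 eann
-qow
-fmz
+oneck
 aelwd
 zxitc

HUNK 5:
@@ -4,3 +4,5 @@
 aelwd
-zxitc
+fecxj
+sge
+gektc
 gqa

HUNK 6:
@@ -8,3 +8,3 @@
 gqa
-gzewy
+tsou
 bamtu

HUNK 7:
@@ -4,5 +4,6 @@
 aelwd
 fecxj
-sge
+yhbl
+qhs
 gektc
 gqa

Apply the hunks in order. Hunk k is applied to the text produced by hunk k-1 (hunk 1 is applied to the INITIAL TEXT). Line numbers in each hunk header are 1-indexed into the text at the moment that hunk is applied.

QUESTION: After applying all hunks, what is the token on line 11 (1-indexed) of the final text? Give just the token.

Hunk 1: at line 1 remove [pzylr,mct,azd] add [eann,qow,fmz] -> 8 lines: srds eann qow fmz aelwd thrlo apq navg
Hunk 2: at line 6 remove [apq] add [bjk,yqivm,bamtu] -> 10 lines: srds eann qow fmz aelwd thrlo bjk yqivm bamtu navg
Hunk 3: at line 4 remove [thrlo,bjk,yqivm] add [zxitc,gqa,gzewy] -> 10 lines: srds eann qow fmz aelwd zxitc gqa gzewy bamtu navg
Hunk 4: at line 1 remove [qow,fmz] add [oneck] -> 9 lines: srds eann oneck aelwd zxitc gqa gzewy bamtu navg
Hunk 5: at line 4 remove [zxitc] add [fecxj,sge,gektc] -> 11 lines: srds eann oneck aelwd fecxj sge gektc gqa gzewy bamtu navg
Hunk 6: at line 8 remove [gzewy] add [tsou] -> 11 lines: srds eann oneck aelwd fecxj sge gektc gqa tsou bamtu navg
Hunk 7: at line 4 remove [sge] add [yhbl,qhs] -> 12 lines: srds eann oneck aelwd fecxj yhbl qhs gektc gqa tsou bamtu navg
Final line 11: bamtu

Answer: bamtu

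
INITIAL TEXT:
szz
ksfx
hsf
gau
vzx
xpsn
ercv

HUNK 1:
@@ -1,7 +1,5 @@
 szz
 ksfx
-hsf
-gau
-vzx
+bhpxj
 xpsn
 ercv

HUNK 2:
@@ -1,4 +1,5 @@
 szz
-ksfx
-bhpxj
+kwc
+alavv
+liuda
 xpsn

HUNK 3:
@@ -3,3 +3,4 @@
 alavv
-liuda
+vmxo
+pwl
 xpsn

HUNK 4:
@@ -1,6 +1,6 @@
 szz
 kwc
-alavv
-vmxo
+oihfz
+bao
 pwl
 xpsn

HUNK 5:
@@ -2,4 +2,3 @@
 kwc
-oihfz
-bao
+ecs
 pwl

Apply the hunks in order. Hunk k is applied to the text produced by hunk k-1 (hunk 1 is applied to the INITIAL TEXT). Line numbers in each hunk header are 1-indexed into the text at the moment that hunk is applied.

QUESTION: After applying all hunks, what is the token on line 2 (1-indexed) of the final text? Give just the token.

Hunk 1: at line 1 remove [hsf,gau,vzx] add [bhpxj] -> 5 lines: szz ksfx bhpxj xpsn ercv
Hunk 2: at line 1 remove [ksfx,bhpxj] add [kwc,alavv,liuda] -> 6 lines: szz kwc alavv liuda xpsn ercv
Hunk 3: at line 3 remove [liuda] add [vmxo,pwl] -> 7 lines: szz kwc alavv vmxo pwl xpsn ercv
Hunk 4: at line 1 remove [alavv,vmxo] add [oihfz,bao] -> 7 lines: szz kwc oihfz bao pwl xpsn ercv
Hunk 5: at line 2 remove [oihfz,bao] add [ecs] -> 6 lines: szz kwc ecs pwl xpsn ercv
Final line 2: kwc

Answer: kwc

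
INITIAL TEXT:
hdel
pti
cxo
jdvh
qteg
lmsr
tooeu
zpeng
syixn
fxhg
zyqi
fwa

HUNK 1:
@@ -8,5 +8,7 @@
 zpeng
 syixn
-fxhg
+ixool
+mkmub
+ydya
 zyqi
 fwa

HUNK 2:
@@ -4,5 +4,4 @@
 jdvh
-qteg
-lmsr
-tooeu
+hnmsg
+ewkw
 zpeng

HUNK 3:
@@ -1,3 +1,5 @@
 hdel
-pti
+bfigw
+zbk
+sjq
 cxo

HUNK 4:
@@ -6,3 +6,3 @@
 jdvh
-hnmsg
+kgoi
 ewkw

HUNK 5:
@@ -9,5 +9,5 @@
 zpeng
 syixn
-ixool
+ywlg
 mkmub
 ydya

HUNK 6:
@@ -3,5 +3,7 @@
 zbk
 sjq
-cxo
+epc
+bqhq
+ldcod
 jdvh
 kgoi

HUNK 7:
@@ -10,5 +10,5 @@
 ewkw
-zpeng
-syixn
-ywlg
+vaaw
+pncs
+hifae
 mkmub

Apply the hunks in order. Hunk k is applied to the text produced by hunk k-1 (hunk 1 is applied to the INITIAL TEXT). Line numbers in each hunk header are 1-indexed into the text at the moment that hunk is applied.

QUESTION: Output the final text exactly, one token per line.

Answer: hdel
bfigw
zbk
sjq
epc
bqhq
ldcod
jdvh
kgoi
ewkw
vaaw
pncs
hifae
mkmub
ydya
zyqi
fwa

Derivation:
Hunk 1: at line 8 remove [fxhg] add [ixool,mkmub,ydya] -> 14 lines: hdel pti cxo jdvh qteg lmsr tooeu zpeng syixn ixool mkmub ydya zyqi fwa
Hunk 2: at line 4 remove [qteg,lmsr,tooeu] add [hnmsg,ewkw] -> 13 lines: hdel pti cxo jdvh hnmsg ewkw zpeng syixn ixool mkmub ydya zyqi fwa
Hunk 3: at line 1 remove [pti] add [bfigw,zbk,sjq] -> 15 lines: hdel bfigw zbk sjq cxo jdvh hnmsg ewkw zpeng syixn ixool mkmub ydya zyqi fwa
Hunk 4: at line 6 remove [hnmsg] add [kgoi] -> 15 lines: hdel bfigw zbk sjq cxo jdvh kgoi ewkw zpeng syixn ixool mkmub ydya zyqi fwa
Hunk 5: at line 9 remove [ixool] add [ywlg] -> 15 lines: hdel bfigw zbk sjq cxo jdvh kgoi ewkw zpeng syixn ywlg mkmub ydya zyqi fwa
Hunk 6: at line 3 remove [cxo] add [epc,bqhq,ldcod] -> 17 lines: hdel bfigw zbk sjq epc bqhq ldcod jdvh kgoi ewkw zpeng syixn ywlg mkmub ydya zyqi fwa
Hunk 7: at line 10 remove [zpeng,syixn,ywlg] add [vaaw,pncs,hifae] -> 17 lines: hdel bfigw zbk sjq epc bqhq ldcod jdvh kgoi ewkw vaaw pncs hifae mkmub ydya zyqi fwa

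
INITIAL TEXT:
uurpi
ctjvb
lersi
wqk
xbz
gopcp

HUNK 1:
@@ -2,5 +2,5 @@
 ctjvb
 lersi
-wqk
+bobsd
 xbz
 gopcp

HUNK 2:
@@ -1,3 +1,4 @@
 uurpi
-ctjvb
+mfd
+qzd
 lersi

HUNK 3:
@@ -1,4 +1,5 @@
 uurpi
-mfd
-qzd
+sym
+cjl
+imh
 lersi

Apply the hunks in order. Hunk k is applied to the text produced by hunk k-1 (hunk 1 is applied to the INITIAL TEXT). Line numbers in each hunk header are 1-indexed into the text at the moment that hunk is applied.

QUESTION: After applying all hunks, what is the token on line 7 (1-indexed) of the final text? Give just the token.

Hunk 1: at line 2 remove [wqk] add [bobsd] -> 6 lines: uurpi ctjvb lersi bobsd xbz gopcp
Hunk 2: at line 1 remove [ctjvb] add [mfd,qzd] -> 7 lines: uurpi mfd qzd lersi bobsd xbz gopcp
Hunk 3: at line 1 remove [mfd,qzd] add [sym,cjl,imh] -> 8 lines: uurpi sym cjl imh lersi bobsd xbz gopcp
Final line 7: xbz

Answer: xbz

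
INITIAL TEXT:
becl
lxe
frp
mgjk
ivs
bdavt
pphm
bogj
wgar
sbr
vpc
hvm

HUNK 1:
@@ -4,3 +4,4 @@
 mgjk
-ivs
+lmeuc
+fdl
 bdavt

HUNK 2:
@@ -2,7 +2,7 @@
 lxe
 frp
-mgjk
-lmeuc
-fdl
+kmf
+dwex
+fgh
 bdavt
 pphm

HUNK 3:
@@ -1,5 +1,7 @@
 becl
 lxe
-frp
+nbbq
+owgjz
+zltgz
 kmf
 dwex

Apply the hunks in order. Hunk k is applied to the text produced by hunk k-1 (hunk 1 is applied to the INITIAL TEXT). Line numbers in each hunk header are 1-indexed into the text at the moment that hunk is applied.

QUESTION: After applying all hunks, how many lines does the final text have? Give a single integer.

Hunk 1: at line 4 remove [ivs] add [lmeuc,fdl] -> 13 lines: becl lxe frp mgjk lmeuc fdl bdavt pphm bogj wgar sbr vpc hvm
Hunk 2: at line 2 remove [mgjk,lmeuc,fdl] add [kmf,dwex,fgh] -> 13 lines: becl lxe frp kmf dwex fgh bdavt pphm bogj wgar sbr vpc hvm
Hunk 3: at line 1 remove [frp] add [nbbq,owgjz,zltgz] -> 15 lines: becl lxe nbbq owgjz zltgz kmf dwex fgh bdavt pphm bogj wgar sbr vpc hvm
Final line count: 15

Answer: 15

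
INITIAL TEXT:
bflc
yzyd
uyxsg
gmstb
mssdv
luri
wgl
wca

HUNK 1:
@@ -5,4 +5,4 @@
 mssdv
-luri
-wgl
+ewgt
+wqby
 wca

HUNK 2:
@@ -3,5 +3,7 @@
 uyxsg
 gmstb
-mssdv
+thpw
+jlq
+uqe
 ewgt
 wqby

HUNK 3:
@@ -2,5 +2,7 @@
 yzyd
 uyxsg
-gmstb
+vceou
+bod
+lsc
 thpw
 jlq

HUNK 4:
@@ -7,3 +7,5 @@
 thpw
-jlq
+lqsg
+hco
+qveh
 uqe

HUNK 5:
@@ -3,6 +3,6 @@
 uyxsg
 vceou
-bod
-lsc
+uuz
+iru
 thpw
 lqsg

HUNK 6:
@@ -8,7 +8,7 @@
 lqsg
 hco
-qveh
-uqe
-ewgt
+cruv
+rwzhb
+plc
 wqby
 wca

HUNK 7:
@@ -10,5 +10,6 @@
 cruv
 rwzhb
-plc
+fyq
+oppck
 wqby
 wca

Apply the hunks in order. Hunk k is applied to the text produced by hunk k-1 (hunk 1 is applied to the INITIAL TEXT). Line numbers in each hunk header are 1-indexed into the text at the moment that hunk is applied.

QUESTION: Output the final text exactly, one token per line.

Answer: bflc
yzyd
uyxsg
vceou
uuz
iru
thpw
lqsg
hco
cruv
rwzhb
fyq
oppck
wqby
wca

Derivation:
Hunk 1: at line 5 remove [luri,wgl] add [ewgt,wqby] -> 8 lines: bflc yzyd uyxsg gmstb mssdv ewgt wqby wca
Hunk 2: at line 3 remove [mssdv] add [thpw,jlq,uqe] -> 10 lines: bflc yzyd uyxsg gmstb thpw jlq uqe ewgt wqby wca
Hunk 3: at line 2 remove [gmstb] add [vceou,bod,lsc] -> 12 lines: bflc yzyd uyxsg vceou bod lsc thpw jlq uqe ewgt wqby wca
Hunk 4: at line 7 remove [jlq] add [lqsg,hco,qveh] -> 14 lines: bflc yzyd uyxsg vceou bod lsc thpw lqsg hco qveh uqe ewgt wqby wca
Hunk 5: at line 3 remove [bod,lsc] add [uuz,iru] -> 14 lines: bflc yzyd uyxsg vceou uuz iru thpw lqsg hco qveh uqe ewgt wqby wca
Hunk 6: at line 8 remove [qveh,uqe,ewgt] add [cruv,rwzhb,plc] -> 14 lines: bflc yzyd uyxsg vceou uuz iru thpw lqsg hco cruv rwzhb plc wqby wca
Hunk 7: at line 10 remove [plc] add [fyq,oppck] -> 15 lines: bflc yzyd uyxsg vceou uuz iru thpw lqsg hco cruv rwzhb fyq oppck wqby wca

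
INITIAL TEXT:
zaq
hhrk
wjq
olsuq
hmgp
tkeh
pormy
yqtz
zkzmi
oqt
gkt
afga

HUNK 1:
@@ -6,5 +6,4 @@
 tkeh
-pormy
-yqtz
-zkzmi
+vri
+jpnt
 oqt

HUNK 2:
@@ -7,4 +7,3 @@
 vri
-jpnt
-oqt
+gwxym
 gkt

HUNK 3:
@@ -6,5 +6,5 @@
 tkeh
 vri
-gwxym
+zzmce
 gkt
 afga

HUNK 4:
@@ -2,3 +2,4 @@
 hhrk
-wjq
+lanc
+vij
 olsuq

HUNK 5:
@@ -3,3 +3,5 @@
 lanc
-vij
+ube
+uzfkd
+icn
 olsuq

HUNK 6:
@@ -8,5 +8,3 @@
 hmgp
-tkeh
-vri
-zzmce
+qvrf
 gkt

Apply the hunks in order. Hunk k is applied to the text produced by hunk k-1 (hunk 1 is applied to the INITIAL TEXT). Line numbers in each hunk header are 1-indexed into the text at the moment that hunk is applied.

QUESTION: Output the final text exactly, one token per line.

Answer: zaq
hhrk
lanc
ube
uzfkd
icn
olsuq
hmgp
qvrf
gkt
afga

Derivation:
Hunk 1: at line 6 remove [pormy,yqtz,zkzmi] add [vri,jpnt] -> 11 lines: zaq hhrk wjq olsuq hmgp tkeh vri jpnt oqt gkt afga
Hunk 2: at line 7 remove [jpnt,oqt] add [gwxym] -> 10 lines: zaq hhrk wjq olsuq hmgp tkeh vri gwxym gkt afga
Hunk 3: at line 6 remove [gwxym] add [zzmce] -> 10 lines: zaq hhrk wjq olsuq hmgp tkeh vri zzmce gkt afga
Hunk 4: at line 2 remove [wjq] add [lanc,vij] -> 11 lines: zaq hhrk lanc vij olsuq hmgp tkeh vri zzmce gkt afga
Hunk 5: at line 3 remove [vij] add [ube,uzfkd,icn] -> 13 lines: zaq hhrk lanc ube uzfkd icn olsuq hmgp tkeh vri zzmce gkt afga
Hunk 6: at line 8 remove [tkeh,vri,zzmce] add [qvrf] -> 11 lines: zaq hhrk lanc ube uzfkd icn olsuq hmgp qvrf gkt afga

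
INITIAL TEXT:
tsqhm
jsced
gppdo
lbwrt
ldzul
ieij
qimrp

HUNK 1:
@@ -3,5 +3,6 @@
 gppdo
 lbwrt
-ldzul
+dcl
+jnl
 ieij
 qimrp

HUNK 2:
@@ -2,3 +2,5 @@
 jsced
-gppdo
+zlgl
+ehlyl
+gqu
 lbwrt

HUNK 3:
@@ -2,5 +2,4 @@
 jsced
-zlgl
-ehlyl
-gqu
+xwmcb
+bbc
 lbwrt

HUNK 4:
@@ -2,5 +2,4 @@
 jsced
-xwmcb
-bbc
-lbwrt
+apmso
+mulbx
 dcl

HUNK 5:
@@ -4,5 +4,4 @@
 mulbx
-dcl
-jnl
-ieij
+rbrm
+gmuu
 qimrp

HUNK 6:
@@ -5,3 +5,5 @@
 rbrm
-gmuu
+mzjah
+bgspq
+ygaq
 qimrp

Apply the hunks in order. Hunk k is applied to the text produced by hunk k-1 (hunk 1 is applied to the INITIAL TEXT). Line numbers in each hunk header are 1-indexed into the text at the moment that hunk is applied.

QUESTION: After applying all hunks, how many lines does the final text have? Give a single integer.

Hunk 1: at line 3 remove [ldzul] add [dcl,jnl] -> 8 lines: tsqhm jsced gppdo lbwrt dcl jnl ieij qimrp
Hunk 2: at line 2 remove [gppdo] add [zlgl,ehlyl,gqu] -> 10 lines: tsqhm jsced zlgl ehlyl gqu lbwrt dcl jnl ieij qimrp
Hunk 3: at line 2 remove [zlgl,ehlyl,gqu] add [xwmcb,bbc] -> 9 lines: tsqhm jsced xwmcb bbc lbwrt dcl jnl ieij qimrp
Hunk 4: at line 2 remove [xwmcb,bbc,lbwrt] add [apmso,mulbx] -> 8 lines: tsqhm jsced apmso mulbx dcl jnl ieij qimrp
Hunk 5: at line 4 remove [dcl,jnl,ieij] add [rbrm,gmuu] -> 7 lines: tsqhm jsced apmso mulbx rbrm gmuu qimrp
Hunk 6: at line 5 remove [gmuu] add [mzjah,bgspq,ygaq] -> 9 lines: tsqhm jsced apmso mulbx rbrm mzjah bgspq ygaq qimrp
Final line count: 9

Answer: 9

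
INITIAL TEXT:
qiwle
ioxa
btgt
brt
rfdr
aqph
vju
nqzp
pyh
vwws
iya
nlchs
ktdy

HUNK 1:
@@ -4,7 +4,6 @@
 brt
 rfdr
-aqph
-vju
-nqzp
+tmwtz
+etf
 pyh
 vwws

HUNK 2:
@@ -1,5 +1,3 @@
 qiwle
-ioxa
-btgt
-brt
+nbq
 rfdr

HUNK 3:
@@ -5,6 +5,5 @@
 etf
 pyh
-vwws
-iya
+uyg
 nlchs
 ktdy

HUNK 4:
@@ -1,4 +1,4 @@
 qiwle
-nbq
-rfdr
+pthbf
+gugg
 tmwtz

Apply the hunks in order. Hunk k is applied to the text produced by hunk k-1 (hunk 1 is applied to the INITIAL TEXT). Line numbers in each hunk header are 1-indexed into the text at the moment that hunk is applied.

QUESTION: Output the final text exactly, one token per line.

Answer: qiwle
pthbf
gugg
tmwtz
etf
pyh
uyg
nlchs
ktdy

Derivation:
Hunk 1: at line 4 remove [aqph,vju,nqzp] add [tmwtz,etf] -> 12 lines: qiwle ioxa btgt brt rfdr tmwtz etf pyh vwws iya nlchs ktdy
Hunk 2: at line 1 remove [ioxa,btgt,brt] add [nbq] -> 10 lines: qiwle nbq rfdr tmwtz etf pyh vwws iya nlchs ktdy
Hunk 3: at line 5 remove [vwws,iya] add [uyg] -> 9 lines: qiwle nbq rfdr tmwtz etf pyh uyg nlchs ktdy
Hunk 4: at line 1 remove [nbq,rfdr] add [pthbf,gugg] -> 9 lines: qiwle pthbf gugg tmwtz etf pyh uyg nlchs ktdy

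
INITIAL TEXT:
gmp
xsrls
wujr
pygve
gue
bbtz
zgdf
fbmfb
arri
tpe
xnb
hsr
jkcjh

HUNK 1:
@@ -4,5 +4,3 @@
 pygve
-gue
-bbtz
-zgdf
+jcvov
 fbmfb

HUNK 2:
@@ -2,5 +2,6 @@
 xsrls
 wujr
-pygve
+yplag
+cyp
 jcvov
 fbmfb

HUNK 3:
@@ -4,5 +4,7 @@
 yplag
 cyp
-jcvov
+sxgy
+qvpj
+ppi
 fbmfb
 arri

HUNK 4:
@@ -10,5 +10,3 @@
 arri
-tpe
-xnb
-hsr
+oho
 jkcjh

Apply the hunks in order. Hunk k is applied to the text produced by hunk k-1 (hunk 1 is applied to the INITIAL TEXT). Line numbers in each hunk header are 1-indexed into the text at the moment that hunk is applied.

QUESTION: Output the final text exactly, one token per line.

Hunk 1: at line 4 remove [gue,bbtz,zgdf] add [jcvov] -> 11 lines: gmp xsrls wujr pygve jcvov fbmfb arri tpe xnb hsr jkcjh
Hunk 2: at line 2 remove [pygve] add [yplag,cyp] -> 12 lines: gmp xsrls wujr yplag cyp jcvov fbmfb arri tpe xnb hsr jkcjh
Hunk 3: at line 4 remove [jcvov] add [sxgy,qvpj,ppi] -> 14 lines: gmp xsrls wujr yplag cyp sxgy qvpj ppi fbmfb arri tpe xnb hsr jkcjh
Hunk 4: at line 10 remove [tpe,xnb,hsr] add [oho] -> 12 lines: gmp xsrls wujr yplag cyp sxgy qvpj ppi fbmfb arri oho jkcjh

Answer: gmp
xsrls
wujr
yplag
cyp
sxgy
qvpj
ppi
fbmfb
arri
oho
jkcjh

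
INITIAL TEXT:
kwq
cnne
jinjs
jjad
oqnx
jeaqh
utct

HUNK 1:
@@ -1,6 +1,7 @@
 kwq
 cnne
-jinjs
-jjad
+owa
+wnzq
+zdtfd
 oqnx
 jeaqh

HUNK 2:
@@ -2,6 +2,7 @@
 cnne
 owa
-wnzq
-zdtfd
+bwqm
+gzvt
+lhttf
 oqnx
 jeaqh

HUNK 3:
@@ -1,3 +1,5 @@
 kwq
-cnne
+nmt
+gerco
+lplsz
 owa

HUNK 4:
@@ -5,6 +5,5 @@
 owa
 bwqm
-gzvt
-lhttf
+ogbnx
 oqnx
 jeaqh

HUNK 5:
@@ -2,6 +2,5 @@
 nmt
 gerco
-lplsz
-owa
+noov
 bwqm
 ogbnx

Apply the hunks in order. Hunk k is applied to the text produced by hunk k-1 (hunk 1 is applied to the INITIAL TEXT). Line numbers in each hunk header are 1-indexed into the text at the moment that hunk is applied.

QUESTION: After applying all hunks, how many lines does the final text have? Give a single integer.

Answer: 9

Derivation:
Hunk 1: at line 1 remove [jinjs,jjad] add [owa,wnzq,zdtfd] -> 8 lines: kwq cnne owa wnzq zdtfd oqnx jeaqh utct
Hunk 2: at line 2 remove [wnzq,zdtfd] add [bwqm,gzvt,lhttf] -> 9 lines: kwq cnne owa bwqm gzvt lhttf oqnx jeaqh utct
Hunk 3: at line 1 remove [cnne] add [nmt,gerco,lplsz] -> 11 lines: kwq nmt gerco lplsz owa bwqm gzvt lhttf oqnx jeaqh utct
Hunk 4: at line 5 remove [gzvt,lhttf] add [ogbnx] -> 10 lines: kwq nmt gerco lplsz owa bwqm ogbnx oqnx jeaqh utct
Hunk 5: at line 2 remove [lplsz,owa] add [noov] -> 9 lines: kwq nmt gerco noov bwqm ogbnx oqnx jeaqh utct
Final line count: 9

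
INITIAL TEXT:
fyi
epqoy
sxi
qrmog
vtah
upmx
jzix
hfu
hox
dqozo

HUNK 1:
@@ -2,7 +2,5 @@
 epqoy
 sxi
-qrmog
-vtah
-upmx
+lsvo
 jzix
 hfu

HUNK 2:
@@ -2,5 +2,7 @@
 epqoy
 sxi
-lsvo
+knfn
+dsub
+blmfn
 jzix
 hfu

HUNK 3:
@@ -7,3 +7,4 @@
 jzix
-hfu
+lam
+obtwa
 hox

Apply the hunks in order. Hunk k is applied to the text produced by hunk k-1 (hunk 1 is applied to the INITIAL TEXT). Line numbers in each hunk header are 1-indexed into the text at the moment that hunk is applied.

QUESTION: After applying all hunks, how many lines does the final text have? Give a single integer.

Answer: 11

Derivation:
Hunk 1: at line 2 remove [qrmog,vtah,upmx] add [lsvo] -> 8 lines: fyi epqoy sxi lsvo jzix hfu hox dqozo
Hunk 2: at line 2 remove [lsvo] add [knfn,dsub,blmfn] -> 10 lines: fyi epqoy sxi knfn dsub blmfn jzix hfu hox dqozo
Hunk 3: at line 7 remove [hfu] add [lam,obtwa] -> 11 lines: fyi epqoy sxi knfn dsub blmfn jzix lam obtwa hox dqozo
Final line count: 11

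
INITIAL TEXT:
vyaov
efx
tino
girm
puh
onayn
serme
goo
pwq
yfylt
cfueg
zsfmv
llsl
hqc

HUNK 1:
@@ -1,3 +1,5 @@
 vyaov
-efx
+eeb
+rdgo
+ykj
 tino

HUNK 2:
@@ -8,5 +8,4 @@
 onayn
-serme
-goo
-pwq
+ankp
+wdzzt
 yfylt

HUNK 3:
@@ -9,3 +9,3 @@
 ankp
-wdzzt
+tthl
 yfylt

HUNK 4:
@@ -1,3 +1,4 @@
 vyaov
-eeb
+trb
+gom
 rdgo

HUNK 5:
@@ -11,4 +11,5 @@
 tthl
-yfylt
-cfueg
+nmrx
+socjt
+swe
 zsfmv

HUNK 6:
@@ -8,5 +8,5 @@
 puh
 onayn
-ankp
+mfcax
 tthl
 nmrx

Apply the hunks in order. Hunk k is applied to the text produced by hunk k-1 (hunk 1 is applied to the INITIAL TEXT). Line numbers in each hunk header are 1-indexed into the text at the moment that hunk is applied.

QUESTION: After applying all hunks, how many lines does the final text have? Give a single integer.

Answer: 17

Derivation:
Hunk 1: at line 1 remove [efx] add [eeb,rdgo,ykj] -> 16 lines: vyaov eeb rdgo ykj tino girm puh onayn serme goo pwq yfylt cfueg zsfmv llsl hqc
Hunk 2: at line 8 remove [serme,goo,pwq] add [ankp,wdzzt] -> 15 lines: vyaov eeb rdgo ykj tino girm puh onayn ankp wdzzt yfylt cfueg zsfmv llsl hqc
Hunk 3: at line 9 remove [wdzzt] add [tthl] -> 15 lines: vyaov eeb rdgo ykj tino girm puh onayn ankp tthl yfylt cfueg zsfmv llsl hqc
Hunk 4: at line 1 remove [eeb] add [trb,gom] -> 16 lines: vyaov trb gom rdgo ykj tino girm puh onayn ankp tthl yfylt cfueg zsfmv llsl hqc
Hunk 5: at line 11 remove [yfylt,cfueg] add [nmrx,socjt,swe] -> 17 lines: vyaov trb gom rdgo ykj tino girm puh onayn ankp tthl nmrx socjt swe zsfmv llsl hqc
Hunk 6: at line 8 remove [ankp] add [mfcax] -> 17 lines: vyaov trb gom rdgo ykj tino girm puh onayn mfcax tthl nmrx socjt swe zsfmv llsl hqc
Final line count: 17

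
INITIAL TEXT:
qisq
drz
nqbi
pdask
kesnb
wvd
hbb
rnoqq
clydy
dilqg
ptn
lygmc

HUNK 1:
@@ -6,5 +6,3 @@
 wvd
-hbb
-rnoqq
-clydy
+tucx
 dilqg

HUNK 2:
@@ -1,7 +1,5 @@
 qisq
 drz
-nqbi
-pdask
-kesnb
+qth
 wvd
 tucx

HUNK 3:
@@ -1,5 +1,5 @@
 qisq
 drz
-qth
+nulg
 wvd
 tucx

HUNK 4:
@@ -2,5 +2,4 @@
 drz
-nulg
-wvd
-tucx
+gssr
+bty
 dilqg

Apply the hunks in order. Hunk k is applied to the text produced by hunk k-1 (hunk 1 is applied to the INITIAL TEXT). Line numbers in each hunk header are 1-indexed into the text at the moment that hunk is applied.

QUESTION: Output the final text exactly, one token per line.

Hunk 1: at line 6 remove [hbb,rnoqq,clydy] add [tucx] -> 10 lines: qisq drz nqbi pdask kesnb wvd tucx dilqg ptn lygmc
Hunk 2: at line 1 remove [nqbi,pdask,kesnb] add [qth] -> 8 lines: qisq drz qth wvd tucx dilqg ptn lygmc
Hunk 3: at line 1 remove [qth] add [nulg] -> 8 lines: qisq drz nulg wvd tucx dilqg ptn lygmc
Hunk 4: at line 2 remove [nulg,wvd,tucx] add [gssr,bty] -> 7 lines: qisq drz gssr bty dilqg ptn lygmc

Answer: qisq
drz
gssr
bty
dilqg
ptn
lygmc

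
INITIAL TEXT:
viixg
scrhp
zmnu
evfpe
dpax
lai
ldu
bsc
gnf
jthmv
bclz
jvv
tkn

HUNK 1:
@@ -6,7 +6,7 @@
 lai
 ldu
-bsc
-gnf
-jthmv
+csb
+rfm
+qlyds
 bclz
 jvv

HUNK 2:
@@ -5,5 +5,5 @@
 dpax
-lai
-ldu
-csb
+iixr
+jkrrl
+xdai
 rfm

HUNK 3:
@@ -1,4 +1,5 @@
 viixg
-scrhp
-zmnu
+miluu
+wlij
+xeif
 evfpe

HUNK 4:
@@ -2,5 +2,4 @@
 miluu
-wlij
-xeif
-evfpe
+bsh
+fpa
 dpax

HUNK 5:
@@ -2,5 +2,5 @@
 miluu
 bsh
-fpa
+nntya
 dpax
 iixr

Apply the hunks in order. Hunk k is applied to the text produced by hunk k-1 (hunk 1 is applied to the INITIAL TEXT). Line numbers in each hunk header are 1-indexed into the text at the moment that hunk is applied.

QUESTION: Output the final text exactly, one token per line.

Answer: viixg
miluu
bsh
nntya
dpax
iixr
jkrrl
xdai
rfm
qlyds
bclz
jvv
tkn

Derivation:
Hunk 1: at line 6 remove [bsc,gnf,jthmv] add [csb,rfm,qlyds] -> 13 lines: viixg scrhp zmnu evfpe dpax lai ldu csb rfm qlyds bclz jvv tkn
Hunk 2: at line 5 remove [lai,ldu,csb] add [iixr,jkrrl,xdai] -> 13 lines: viixg scrhp zmnu evfpe dpax iixr jkrrl xdai rfm qlyds bclz jvv tkn
Hunk 3: at line 1 remove [scrhp,zmnu] add [miluu,wlij,xeif] -> 14 lines: viixg miluu wlij xeif evfpe dpax iixr jkrrl xdai rfm qlyds bclz jvv tkn
Hunk 4: at line 2 remove [wlij,xeif,evfpe] add [bsh,fpa] -> 13 lines: viixg miluu bsh fpa dpax iixr jkrrl xdai rfm qlyds bclz jvv tkn
Hunk 5: at line 2 remove [fpa] add [nntya] -> 13 lines: viixg miluu bsh nntya dpax iixr jkrrl xdai rfm qlyds bclz jvv tkn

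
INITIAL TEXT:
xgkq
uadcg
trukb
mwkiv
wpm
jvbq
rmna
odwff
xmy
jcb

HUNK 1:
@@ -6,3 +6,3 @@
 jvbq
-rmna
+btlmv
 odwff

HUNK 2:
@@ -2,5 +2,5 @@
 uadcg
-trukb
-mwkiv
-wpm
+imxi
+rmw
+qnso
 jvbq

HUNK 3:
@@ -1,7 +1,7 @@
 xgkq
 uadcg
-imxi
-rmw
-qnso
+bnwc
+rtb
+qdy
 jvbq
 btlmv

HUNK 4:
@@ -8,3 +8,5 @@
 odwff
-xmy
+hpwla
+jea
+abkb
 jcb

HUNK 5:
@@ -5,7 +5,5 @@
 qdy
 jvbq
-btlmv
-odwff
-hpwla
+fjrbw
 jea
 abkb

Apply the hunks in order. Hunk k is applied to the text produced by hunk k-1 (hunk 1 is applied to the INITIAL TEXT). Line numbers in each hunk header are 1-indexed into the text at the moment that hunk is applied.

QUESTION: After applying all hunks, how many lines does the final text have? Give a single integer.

Answer: 10

Derivation:
Hunk 1: at line 6 remove [rmna] add [btlmv] -> 10 lines: xgkq uadcg trukb mwkiv wpm jvbq btlmv odwff xmy jcb
Hunk 2: at line 2 remove [trukb,mwkiv,wpm] add [imxi,rmw,qnso] -> 10 lines: xgkq uadcg imxi rmw qnso jvbq btlmv odwff xmy jcb
Hunk 3: at line 1 remove [imxi,rmw,qnso] add [bnwc,rtb,qdy] -> 10 lines: xgkq uadcg bnwc rtb qdy jvbq btlmv odwff xmy jcb
Hunk 4: at line 8 remove [xmy] add [hpwla,jea,abkb] -> 12 lines: xgkq uadcg bnwc rtb qdy jvbq btlmv odwff hpwla jea abkb jcb
Hunk 5: at line 5 remove [btlmv,odwff,hpwla] add [fjrbw] -> 10 lines: xgkq uadcg bnwc rtb qdy jvbq fjrbw jea abkb jcb
Final line count: 10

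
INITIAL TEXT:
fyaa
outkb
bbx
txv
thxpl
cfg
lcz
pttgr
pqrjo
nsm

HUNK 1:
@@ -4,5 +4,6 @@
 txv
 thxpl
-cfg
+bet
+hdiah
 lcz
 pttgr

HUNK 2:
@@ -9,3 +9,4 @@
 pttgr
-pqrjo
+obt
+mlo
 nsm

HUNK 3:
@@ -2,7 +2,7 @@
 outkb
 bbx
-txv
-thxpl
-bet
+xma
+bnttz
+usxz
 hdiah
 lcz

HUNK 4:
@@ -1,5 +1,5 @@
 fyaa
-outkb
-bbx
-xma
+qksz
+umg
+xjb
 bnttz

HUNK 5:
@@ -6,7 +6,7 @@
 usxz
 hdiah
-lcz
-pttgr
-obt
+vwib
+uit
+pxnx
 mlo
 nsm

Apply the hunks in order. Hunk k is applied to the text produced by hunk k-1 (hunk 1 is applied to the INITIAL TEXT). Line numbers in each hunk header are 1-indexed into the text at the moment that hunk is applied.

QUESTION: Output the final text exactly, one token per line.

Hunk 1: at line 4 remove [cfg] add [bet,hdiah] -> 11 lines: fyaa outkb bbx txv thxpl bet hdiah lcz pttgr pqrjo nsm
Hunk 2: at line 9 remove [pqrjo] add [obt,mlo] -> 12 lines: fyaa outkb bbx txv thxpl bet hdiah lcz pttgr obt mlo nsm
Hunk 3: at line 2 remove [txv,thxpl,bet] add [xma,bnttz,usxz] -> 12 lines: fyaa outkb bbx xma bnttz usxz hdiah lcz pttgr obt mlo nsm
Hunk 4: at line 1 remove [outkb,bbx,xma] add [qksz,umg,xjb] -> 12 lines: fyaa qksz umg xjb bnttz usxz hdiah lcz pttgr obt mlo nsm
Hunk 5: at line 6 remove [lcz,pttgr,obt] add [vwib,uit,pxnx] -> 12 lines: fyaa qksz umg xjb bnttz usxz hdiah vwib uit pxnx mlo nsm

Answer: fyaa
qksz
umg
xjb
bnttz
usxz
hdiah
vwib
uit
pxnx
mlo
nsm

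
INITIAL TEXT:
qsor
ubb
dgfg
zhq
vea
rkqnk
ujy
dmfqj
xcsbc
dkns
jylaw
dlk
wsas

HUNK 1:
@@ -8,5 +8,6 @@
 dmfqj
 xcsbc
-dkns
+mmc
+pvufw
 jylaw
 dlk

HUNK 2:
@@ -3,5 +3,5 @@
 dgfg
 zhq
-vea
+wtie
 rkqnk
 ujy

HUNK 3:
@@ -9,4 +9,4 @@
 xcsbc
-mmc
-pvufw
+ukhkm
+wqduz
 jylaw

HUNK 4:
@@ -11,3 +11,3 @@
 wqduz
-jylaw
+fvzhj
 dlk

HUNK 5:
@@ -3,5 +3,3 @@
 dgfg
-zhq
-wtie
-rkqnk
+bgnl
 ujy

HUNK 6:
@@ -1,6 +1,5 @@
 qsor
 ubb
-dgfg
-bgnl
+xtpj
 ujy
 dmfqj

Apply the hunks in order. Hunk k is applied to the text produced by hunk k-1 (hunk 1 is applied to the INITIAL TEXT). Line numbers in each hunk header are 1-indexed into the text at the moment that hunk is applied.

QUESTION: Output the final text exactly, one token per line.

Answer: qsor
ubb
xtpj
ujy
dmfqj
xcsbc
ukhkm
wqduz
fvzhj
dlk
wsas

Derivation:
Hunk 1: at line 8 remove [dkns] add [mmc,pvufw] -> 14 lines: qsor ubb dgfg zhq vea rkqnk ujy dmfqj xcsbc mmc pvufw jylaw dlk wsas
Hunk 2: at line 3 remove [vea] add [wtie] -> 14 lines: qsor ubb dgfg zhq wtie rkqnk ujy dmfqj xcsbc mmc pvufw jylaw dlk wsas
Hunk 3: at line 9 remove [mmc,pvufw] add [ukhkm,wqduz] -> 14 lines: qsor ubb dgfg zhq wtie rkqnk ujy dmfqj xcsbc ukhkm wqduz jylaw dlk wsas
Hunk 4: at line 11 remove [jylaw] add [fvzhj] -> 14 lines: qsor ubb dgfg zhq wtie rkqnk ujy dmfqj xcsbc ukhkm wqduz fvzhj dlk wsas
Hunk 5: at line 3 remove [zhq,wtie,rkqnk] add [bgnl] -> 12 lines: qsor ubb dgfg bgnl ujy dmfqj xcsbc ukhkm wqduz fvzhj dlk wsas
Hunk 6: at line 1 remove [dgfg,bgnl] add [xtpj] -> 11 lines: qsor ubb xtpj ujy dmfqj xcsbc ukhkm wqduz fvzhj dlk wsas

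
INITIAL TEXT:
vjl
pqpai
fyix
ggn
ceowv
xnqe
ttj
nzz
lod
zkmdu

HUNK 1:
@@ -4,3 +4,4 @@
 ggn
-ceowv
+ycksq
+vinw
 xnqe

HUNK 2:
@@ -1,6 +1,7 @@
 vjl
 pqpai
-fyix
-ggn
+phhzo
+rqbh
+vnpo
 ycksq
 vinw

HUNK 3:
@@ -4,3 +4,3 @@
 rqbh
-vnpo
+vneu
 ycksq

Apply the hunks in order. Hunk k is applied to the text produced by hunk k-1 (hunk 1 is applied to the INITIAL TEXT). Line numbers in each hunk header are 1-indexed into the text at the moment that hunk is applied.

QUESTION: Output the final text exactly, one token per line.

Answer: vjl
pqpai
phhzo
rqbh
vneu
ycksq
vinw
xnqe
ttj
nzz
lod
zkmdu

Derivation:
Hunk 1: at line 4 remove [ceowv] add [ycksq,vinw] -> 11 lines: vjl pqpai fyix ggn ycksq vinw xnqe ttj nzz lod zkmdu
Hunk 2: at line 1 remove [fyix,ggn] add [phhzo,rqbh,vnpo] -> 12 lines: vjl pqpai phhzo rqbh vnpo ycksq vinw xnqe ttj nzz lod zkmdu
Hunk 3: at line 4 remove [vnpo] add [vneu] -> 12 lines: vjl pqpai phhzo rqbh vneu ycksq vinw xnqe ttj nzz lod zkmdu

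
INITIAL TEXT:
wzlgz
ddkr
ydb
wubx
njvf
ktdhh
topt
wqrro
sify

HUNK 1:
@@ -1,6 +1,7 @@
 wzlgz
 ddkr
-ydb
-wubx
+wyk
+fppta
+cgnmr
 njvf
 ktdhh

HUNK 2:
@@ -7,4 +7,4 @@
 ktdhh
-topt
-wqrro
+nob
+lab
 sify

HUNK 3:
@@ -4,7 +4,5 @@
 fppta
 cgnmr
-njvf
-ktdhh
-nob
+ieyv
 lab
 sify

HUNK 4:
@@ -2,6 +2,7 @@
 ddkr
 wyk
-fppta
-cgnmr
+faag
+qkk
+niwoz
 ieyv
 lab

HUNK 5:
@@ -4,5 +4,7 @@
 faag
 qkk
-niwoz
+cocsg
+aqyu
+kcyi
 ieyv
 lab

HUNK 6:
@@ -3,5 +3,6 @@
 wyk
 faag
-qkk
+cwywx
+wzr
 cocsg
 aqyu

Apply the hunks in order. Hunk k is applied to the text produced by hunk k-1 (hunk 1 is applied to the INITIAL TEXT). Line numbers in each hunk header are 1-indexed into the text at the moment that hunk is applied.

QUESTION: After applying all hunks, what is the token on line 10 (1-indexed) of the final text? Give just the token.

Answer: ieyv

Derivation:
Hunk 1: at line 1 remove [ydb,wubx] add [wyk,fppta,cgnmr] -> 10 lines: wzlgz ddkr wyk fppta cgnmr njvf ktdhh topt wqrro sify
Hunk 2: at line 7 remove [topt,wqrro] add [nob,lab] -> 10 lines: wzlgz ddkr wyk fppta cgnmr njvf ktdhh nob lab sify
Hunk 3: at line 4 remove [njvf,ktdhh,nob] add [ieyv] -> 8 lines: wzlgz ddkr wyk fppta cgnmr ieyv lab sify
Hunk 4: at line 2 remove [fppta,cgnmr] add [faag,qkk,niwoz] -> 9 lines: wzlgz ddkr wyk faag qkk niwoz ieyv lab sify
Hunk 5: at line 4 remove [niwoz] add [cocsg,aqyu,kcyi] -> 11 lines: wzlgz ddkr wyk faag qkk cocsg aqyu kcyi ieyv lab sify
Hunk 6: at line 3 remove [qkk] add [cwywx,wzr] -> 12 lines: wzlgz ddkr wyk faag cwywx wzr cocsg aqyu kcyi ieyv lab sify
Final line 10: ieyv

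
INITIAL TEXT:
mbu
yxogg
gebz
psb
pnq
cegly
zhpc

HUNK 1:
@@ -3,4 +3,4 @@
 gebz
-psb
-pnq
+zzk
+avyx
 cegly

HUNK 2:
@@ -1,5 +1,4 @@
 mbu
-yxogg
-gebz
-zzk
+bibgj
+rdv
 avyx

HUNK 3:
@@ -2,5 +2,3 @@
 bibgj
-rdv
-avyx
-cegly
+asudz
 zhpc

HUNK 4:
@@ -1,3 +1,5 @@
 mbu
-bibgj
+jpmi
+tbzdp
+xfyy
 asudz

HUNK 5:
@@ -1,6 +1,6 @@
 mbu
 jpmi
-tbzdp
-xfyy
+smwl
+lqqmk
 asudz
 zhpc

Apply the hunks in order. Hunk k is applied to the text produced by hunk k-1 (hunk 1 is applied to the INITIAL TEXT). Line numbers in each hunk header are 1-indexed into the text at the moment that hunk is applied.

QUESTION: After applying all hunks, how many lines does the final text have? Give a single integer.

Hunk 1: at line 3 remove [psb,pnq] add [zzk,avyx] -> 7 lines: mbu yxogg gebz zzk avyx cegly zhpc
Hunk 2: at line 1 remove [yxogg,gebz,zzk] add [bibgj,rdv] -> 6 lines: mbu bibgj rdv avyx cegly zhpc
Hunk 3: at line 2 remove [rdv,avyx,cegly] add [asudz] -> 4 lines: mbu bibgj asudz zhpc
Hunk 4: at line 1 remove [bibgj] add [jpmi,tbzdp,xfyy] -> 6 lines: mbu jpmi tbzdp xfyy asudz zhpc
Hunk 5: at line 1 remove [tbzdp,xfyy] add [smwl,lqqmk] -> 6 lines: mbu jpmi smwl lqqmk asudz zhpc
Final line count: 6

Answer: 6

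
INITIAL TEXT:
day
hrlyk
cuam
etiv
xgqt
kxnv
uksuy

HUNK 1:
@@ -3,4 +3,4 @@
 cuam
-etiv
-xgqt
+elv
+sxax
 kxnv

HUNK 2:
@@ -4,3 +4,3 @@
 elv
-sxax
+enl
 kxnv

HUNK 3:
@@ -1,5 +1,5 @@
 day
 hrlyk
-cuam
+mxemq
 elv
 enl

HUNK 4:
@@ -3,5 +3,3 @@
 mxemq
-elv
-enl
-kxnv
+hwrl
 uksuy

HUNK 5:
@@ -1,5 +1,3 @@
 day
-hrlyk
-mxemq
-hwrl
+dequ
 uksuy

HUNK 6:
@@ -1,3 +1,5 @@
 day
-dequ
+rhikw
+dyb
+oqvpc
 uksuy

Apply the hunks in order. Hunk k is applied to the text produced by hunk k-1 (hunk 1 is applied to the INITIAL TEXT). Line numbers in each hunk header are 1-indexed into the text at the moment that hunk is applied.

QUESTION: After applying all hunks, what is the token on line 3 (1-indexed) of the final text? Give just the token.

Hunk 1: at line 3 remove [etiv,xgqt] add [elv,sxax] -> 7 lines: day hrlyk cuam elv sxax kxnv uksuy
Hunk 2: at line 4 remove [sxax] add [enl] -> 7 lines: day hrlyk cuam elv enl kxnv uksuy
Hunk 3: at line 1 remove [cuam] add [mxemq] -> 7 lines: day hrlyk mxemq elv enl kxnv uksuy
Hunk 4: at line 3 remove [elv,enl,kxnv] add [hwrl] -> 5 lines: day hrlyk mxemq hwrl uksuy
Hunk 5: at line 1 remove [hrlyk,mxemq,hwrl] add [dequ] -> 3 lines: day dequ uksuy
Hunk 6: at line 1 remove [dequ] add [rhikw,dyb,oqvpc] -> 5 lines: day rhikw dyb oqvpc uksuy
Final line 3: dyb

Answer: dyb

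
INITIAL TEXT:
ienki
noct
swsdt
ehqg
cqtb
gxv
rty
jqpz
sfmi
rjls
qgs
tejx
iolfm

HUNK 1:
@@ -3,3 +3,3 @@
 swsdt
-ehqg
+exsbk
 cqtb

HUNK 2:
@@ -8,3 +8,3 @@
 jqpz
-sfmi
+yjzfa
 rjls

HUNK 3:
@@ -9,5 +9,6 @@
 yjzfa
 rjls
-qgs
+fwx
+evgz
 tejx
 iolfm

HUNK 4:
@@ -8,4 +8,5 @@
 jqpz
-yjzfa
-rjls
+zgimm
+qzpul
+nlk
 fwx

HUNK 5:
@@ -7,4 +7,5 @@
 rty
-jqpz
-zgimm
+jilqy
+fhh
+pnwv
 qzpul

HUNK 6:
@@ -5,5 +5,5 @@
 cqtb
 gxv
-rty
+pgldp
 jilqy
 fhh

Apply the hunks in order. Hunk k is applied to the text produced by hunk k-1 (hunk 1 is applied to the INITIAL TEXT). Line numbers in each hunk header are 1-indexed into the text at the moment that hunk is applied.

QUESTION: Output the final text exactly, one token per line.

Hunk 1: at line 3 remove [ehqg] add [exsbk] -> 13 lines: ienki noct swsdt exsbk cqtb gxv rty jqpz sfmi rjls qgs tejx iolfm
Hunk 2: at line 8 remove [sfmi] add [yjzfa] -> 13 lines: ienki noct swsdt exsbk cqtb gxv rty jqpz yjzfa rjls qgs tejx iolfm
Hunk 3: at line 9 remove [qgs] add [fwx,evgz] -> 14 lines: ienki noct swsdt exsbk cqtb gxv rty jqpz yjzfa rjls fwx evgz tejx iolfm
Hunk 4: at line 8 remove [yjzfa,rjls] add [zgimm,qzpul,nlk] -> 15 lines: ienki noct swsdt exsbk cqtb gxv rty jqpz zgimm qzpul nlk fwx evgz tejx iolfm
Hunk 5: at line 7 remove [jqpz,zgimm] add [jilqy,fhh,pnwv] -> 16 lines: ienki noct swsdt exsbk cqtb gxv rty jilqy fhh pnwv qzpul nlk fwx evgz tejx iolfm
Hunk 6: at line 5 remove [rty] add [pgldp] -> 16 lines: ienki noct swsdt exsbk cqtb gxv pgldp jilqy fhh pnwv qzpul nlk fwx evgz tejx iolfm

Answer: ienki
noct
swsdt
exsbk
cqtb
gxv
pgldp
jilqy
fhh
pnwv
qzpul
nlk
fwx
evgz
tejx
iolfm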